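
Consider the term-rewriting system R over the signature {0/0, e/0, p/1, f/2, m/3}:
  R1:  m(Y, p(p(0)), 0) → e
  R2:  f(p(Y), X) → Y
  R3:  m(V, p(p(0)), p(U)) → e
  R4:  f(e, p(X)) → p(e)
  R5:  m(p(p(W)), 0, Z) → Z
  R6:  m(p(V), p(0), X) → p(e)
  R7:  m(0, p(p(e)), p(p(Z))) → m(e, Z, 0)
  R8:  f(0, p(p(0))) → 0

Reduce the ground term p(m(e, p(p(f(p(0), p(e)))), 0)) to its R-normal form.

1. p(m(e, p(p(f(p(0), p(e)))), 0))  →  p(m(e, p(p(0)), 0))   [R2 at 1.2.1.1]
2. p(m(e, p(p(0)), 0))  →  p(e)   [R1 at 1]

p(e)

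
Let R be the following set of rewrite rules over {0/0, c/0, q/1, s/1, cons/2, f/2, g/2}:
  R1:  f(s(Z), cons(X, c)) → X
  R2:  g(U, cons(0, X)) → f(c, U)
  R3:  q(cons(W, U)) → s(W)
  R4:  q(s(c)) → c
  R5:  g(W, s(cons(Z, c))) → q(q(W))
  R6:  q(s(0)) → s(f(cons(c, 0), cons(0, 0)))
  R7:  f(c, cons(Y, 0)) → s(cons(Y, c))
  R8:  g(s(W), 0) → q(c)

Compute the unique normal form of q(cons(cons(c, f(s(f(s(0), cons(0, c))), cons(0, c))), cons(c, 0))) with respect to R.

s(cons(c, 0))

1. q(cons(cons(c, f(s(f(s(0), cons(0, c))), cons(0, c))), cons(c, 0)))  →  s(cons(c, f(s(f(s(0), cons(0, c))), cons(0, c))))   [R3 at ε]
2. s(cons(c, f(s(f(s(0), cons(0, c))), cons(0, c))))  →  s(cons(c, 0))   [R1 at 1.2]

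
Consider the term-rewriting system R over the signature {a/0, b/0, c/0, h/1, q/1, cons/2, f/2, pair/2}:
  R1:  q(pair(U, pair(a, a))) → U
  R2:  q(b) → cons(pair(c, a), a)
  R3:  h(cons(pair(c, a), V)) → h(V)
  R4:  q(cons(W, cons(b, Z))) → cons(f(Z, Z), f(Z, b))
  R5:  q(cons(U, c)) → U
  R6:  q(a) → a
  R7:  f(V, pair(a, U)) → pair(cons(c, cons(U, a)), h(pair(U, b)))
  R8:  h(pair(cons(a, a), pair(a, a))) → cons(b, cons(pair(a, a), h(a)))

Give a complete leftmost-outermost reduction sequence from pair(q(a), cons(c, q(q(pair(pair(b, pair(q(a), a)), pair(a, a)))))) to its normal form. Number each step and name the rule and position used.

pair(a, cons(c, b))

1. pair(q(a), cons(c, q(q(pair(pair(b, pair(q(a), a)), pair(a, a))))))  →  pair(a, cons(c, q(q(pair(pair(b, pair(q(a), a)), pair(a, a))))))   [R6 at 1]
2. pair(a, cons(c, q(q(pair(pair(b, pair(q(a), a)), pair(a, a))))))  →  pair(a, cons(c, q(pair(b, pair(q(a), a)))))   [R1 at 2.2.1]
3. pair(a, cons(c, q(pair(b, pair(q(a), a)))))  →  pair(a, cons(c, q(pair(b, pair(a, a)))))   [R6 at 2.2.1.2.1]
4. pair(a, cons(c, q(pair(b, pair(a, a)))))  →  pair(a, cons(c, b))   [R1 at 2.2]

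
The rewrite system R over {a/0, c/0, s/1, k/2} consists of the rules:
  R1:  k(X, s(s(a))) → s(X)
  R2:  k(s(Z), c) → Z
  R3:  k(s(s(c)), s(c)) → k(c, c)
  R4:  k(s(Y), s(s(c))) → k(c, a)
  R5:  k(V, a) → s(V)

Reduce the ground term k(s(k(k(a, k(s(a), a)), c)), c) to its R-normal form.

1. k(s(k(k(a, k(s(a), a)), c)), c)  →  k(k(a, k(s(a), a)), c)   [R2 at ε]
2. k(k(a, k(s(a), a)), c)  →  k(k(a, s(s(a))), c)   [R5 at 1.2]
3. k(k(a, s(s(a))), c)  →  k(s(a), c)   [R1 at 1]
4. k(s(a), c)  →  a   [R2 at ε]

a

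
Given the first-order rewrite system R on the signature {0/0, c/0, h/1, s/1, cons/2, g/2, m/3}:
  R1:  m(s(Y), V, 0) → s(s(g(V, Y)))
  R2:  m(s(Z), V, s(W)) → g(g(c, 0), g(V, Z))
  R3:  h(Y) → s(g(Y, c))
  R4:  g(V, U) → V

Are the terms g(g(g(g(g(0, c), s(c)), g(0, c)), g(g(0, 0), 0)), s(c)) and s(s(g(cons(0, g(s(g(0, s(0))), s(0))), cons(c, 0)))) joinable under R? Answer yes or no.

Reduce t₁ = g(g(g(g(g(0, c), s(c)), g(0, c)), g(g(0, 0), 0)), s(c)):
1. g(g(g(g(g(0, c), s(c)), g(0, c)), g(g(0, 0), 0)), s(c))  →  g(g(g(g(0, c), s(c)), g(0, c)), g(g(0, 0), 0))   [R4 at ε]
2. g(g(g(g(0, c), s(c)), g(0, c)), g(g(0, 0), 0))  →  g(g(g(0, c), s(c)), g(0, c))   [R4 at ε]
3. g(g(g(0, c), s(c)), g(0, c))  →  g(g(0, c), s(c))   [R4 at ε]
4. g(g(0, c), s(c))  →  g(0, c)   [R4 at ε]
5. g(0, c)  →  0   [R4 at ε]

Reduce t₂ = s(s(g(cons(0, g(s(g(0, s(0))), s(0))), cons(c, 0)))):
1. s(s(g(cons(0, g(s(g(0, s(0))), s(0))), cons(c, 0))))  →  s(s(cons(0, g(s(g(0, s(0))), s(0)))))   [R4 at 1.1]
2. s(s(cons(0, g(s(g(0, s(0))), s(0)))))  →  s(s(cons(0, s(g(0, s(0))))))   [R4 at 1.1.2]
3. s(s(cons(0, s(g(0, s(0))))))  →  s(s(cons(0, s(0))))   [R4 at 1.1.2.1]

no — NF(t₁) = 0, NF(t₂) = s(s(cons(0, s(0))))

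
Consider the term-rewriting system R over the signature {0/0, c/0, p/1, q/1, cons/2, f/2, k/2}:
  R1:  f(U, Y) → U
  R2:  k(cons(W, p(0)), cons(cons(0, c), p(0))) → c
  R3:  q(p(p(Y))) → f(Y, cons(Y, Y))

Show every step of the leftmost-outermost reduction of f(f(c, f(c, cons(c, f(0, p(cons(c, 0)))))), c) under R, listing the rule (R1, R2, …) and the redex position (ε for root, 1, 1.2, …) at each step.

1. f(f(c, f(c, cons(c, f(0, p(cons(c, 0)))))), c)  →  f(c, f(c, cons(c, f(0, p(cons(c, 0))))))   [R1 at ε]
2. f(c, f(c, cons(c, f(0, p(cons(c, 0))))))  →  c   [R1 at ε]

c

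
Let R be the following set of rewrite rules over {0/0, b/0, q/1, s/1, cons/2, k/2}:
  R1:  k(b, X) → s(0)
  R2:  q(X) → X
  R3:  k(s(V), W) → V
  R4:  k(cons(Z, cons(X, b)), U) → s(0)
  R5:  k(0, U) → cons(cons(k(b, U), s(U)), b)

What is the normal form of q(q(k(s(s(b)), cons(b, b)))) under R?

s(b)

1. q(q(k(s(s(b)), cons(b, b))))  →  q(k(s(s(b)), cons(b, b)))   [R2 at ε]
2. q(k(s(s(b)), cons(b, b)))  →  k(s(s(b)), cons(b, b))   [R2 at ε]
3. k(s(s(b)), cons(b, b))  →  s(b)   [R3 at ε]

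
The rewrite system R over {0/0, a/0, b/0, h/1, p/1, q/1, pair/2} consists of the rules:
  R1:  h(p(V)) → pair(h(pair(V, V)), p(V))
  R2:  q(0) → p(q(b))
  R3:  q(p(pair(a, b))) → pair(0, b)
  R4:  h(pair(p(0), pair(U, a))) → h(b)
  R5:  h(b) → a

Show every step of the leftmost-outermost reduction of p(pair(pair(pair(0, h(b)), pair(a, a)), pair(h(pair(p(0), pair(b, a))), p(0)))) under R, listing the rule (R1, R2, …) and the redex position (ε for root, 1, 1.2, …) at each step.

p(pair(pair(pair(0, a), pair(a, a)), pair(a, p(0))))

1. p(pair(pair(pair(0, h(b)), pair(a, a)), pair(h(pair(p(0), pair(b, a))), p(0))))  →  p(pair(pair(pair(0, a), pair(a, a)), pair(h(pair(p(0), pair(b, a))), p(0))))   [R5 at 1.1.1.2]
2. p(pair(pair(pair(0, a), pair(a, a)), pair(h(pair(p(0), pair(b, a))), p(0))))  →  p(pair(pair(pair(0, a), pair(a, a)), pair(h(b), p(0))))   [R4 at 1.2.1]
3. p(pair(pair(pair(0, a), pair(a, a)), pair(h(b), p(0))))  →  p(pair(pair(pair(0, a), pair(a, a)), pair(a, p(0))))   [R5 at 1.2.1]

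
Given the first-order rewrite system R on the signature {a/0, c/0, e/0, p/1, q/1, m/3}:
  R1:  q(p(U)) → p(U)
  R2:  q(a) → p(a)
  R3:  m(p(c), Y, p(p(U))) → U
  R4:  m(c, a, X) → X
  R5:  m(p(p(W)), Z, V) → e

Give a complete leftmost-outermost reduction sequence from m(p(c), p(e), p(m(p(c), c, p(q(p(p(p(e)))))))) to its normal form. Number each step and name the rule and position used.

p(e)

1. m(p(c), p(e), p(m(p(c), c, p(q(p(p(p(e))))))))  →  m(p(c), p(e), p(m(p(c), c, p(p(p(p(e)))))))   [R1 at 3.1.3.1]
2. m(p(c), p(e), p(m(p(c), c, p(p(p(p(e)))))))  →  m(p(c), p(e), p(p(p(e))))   [R3 at 3.1]
3. m(p(c), p(e), p(p(p(e))))  →  p(e)   [R3 at ε]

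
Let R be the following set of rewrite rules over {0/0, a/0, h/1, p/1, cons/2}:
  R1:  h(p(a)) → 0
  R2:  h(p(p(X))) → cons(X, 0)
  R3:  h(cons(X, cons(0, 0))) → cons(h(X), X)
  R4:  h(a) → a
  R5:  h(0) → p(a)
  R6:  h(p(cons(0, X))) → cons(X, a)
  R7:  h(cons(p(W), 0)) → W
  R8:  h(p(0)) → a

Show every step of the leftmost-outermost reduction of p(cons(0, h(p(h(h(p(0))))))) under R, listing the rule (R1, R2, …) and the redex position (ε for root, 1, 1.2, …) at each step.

1. p(cons(0, h(p(h(h(p(0)))))))  →  p(cons(0, h(p(h(a)))))   [R8 at 1.2.1.1.1]
2. p(cons(0, h(p(h(a)))))  →  p(cons(0, h(p(a))))   [R4 at 1.2.1.1]
3. p(cons(0, h(p(a))))  →  p(cons(0, 0))   [R1 at 1.2]

p(cons(0, 0))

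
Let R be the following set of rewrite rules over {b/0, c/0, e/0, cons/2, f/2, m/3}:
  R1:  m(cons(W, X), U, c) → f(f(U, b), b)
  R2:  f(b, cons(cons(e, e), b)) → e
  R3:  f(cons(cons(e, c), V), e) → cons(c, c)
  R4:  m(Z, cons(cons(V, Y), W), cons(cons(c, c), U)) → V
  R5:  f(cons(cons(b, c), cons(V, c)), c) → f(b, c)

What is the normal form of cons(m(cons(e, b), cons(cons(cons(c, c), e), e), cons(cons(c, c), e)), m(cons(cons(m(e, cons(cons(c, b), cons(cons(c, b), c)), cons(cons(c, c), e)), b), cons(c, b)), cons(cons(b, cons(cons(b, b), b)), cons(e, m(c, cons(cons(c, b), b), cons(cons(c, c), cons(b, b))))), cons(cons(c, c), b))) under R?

1. cons(m(cons(e, b), cons(cons(cons(c, c), e), e), cons(cons(c, c), e)), m(cons(cons(m(e, cons(cons(c, b), cons(cons(c, b), c)), cons(cons(c, c), e)), b), cons(c, b)), cons(cons(b, cons(cons(b, b), b)), cons(e, m(c, cons(cons(c, b), b), cons(cons(c, c), cons(b, b))))), cons(cons(c, c), b)))  →  cons(cons(c, c), m(cons(cons(m(e, cons(cons(c, b), cons(cons(c, b), c)), cons(cons(c, c), e)), b), cons(c, b)), cons(cons(b, cons(cons(b, b), b)), cons(e, m(c, cons(cons(c, b), b), cons(cons(c, c), cons(b, b))))), cons(cons(c, c), b)))   [R4 at 1]
2. cons(cons(c, c), m(cons(cons(m(e, cons(cons(c, b), cons(cons(c, b), c)), cons(cons(c, c), e)), b), cons(c, b)), cons(cons(b, cons(cons(b, b), b)), cons(e, m(c, cons(cons(c, b), b), cons(cons(c, c), cons(b, b))))), cons(cons(c, c), b)))  →  cons(cons(c, c), b)   [R4 at 2]

cons(cons(c, c), b)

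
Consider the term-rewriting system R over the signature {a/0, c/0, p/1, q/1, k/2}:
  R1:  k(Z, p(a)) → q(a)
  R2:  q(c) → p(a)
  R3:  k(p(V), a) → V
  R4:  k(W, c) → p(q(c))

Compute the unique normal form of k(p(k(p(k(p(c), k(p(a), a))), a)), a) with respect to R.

1. k(p(k(p(k(p(c), k(p(a), a))), a)), a)  →  k(p(k(p(c), k(p(a), a))), a)   [R3 at ε]
2. k(p(k(p(c), k(p(a), a))), a)  →  k(p(c), k(p(a), a))   [R3 at ε]
3. k(p(c), k(p(a), a))  →  k(p(c), a)   [R3 at 2]
4. k(p(c), a)  →  c   [R3 at ε]

c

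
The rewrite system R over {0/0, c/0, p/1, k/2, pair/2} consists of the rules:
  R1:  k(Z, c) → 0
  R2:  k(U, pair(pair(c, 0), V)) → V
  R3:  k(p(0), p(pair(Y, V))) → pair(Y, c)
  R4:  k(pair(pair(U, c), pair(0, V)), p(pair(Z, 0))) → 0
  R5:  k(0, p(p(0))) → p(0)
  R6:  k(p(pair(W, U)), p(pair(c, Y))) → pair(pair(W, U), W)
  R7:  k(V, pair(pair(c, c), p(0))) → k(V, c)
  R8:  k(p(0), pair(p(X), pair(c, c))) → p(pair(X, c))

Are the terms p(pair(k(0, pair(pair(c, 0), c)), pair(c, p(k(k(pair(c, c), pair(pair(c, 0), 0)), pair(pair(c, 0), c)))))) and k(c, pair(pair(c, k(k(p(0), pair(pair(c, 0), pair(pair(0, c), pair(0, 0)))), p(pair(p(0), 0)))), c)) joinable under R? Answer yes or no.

no — NF(t₁) = p(pair(c, pair(c, p(c)))), NF(t₂) = c

Reduce t₁ = p(pair(k(0, pair(pair(c, 0), c)), pair(c, p(k(k(pair(c, c), pair(pair(c, 0), 0)), pair(pair(c, 0), c)))))):
1. p(pair(k(0, pair(pair(c, 0), c)), pair(c, p(k(k(pair(c, c), pair(pair(c, 0), 0)), pair(pair(c, 0), c))))))  →  p(pair(c, pair(c, p(k(k(pair(c, c), pair(pair(c, 0), 0)), pair(pair(c, 0), c))))))   [R2 at 1.1]
2. p(pair(c, pair(c, p(k(k(pair(c, c), pair(pair(c, 0), 0)), pair(pair(c, 0), c))))))  →  p(pair(c, pair(c, p(c))))   [R2 at 1.2.2.1]

Reduce t₂ = k(c, pair(pair(c, k(k(p(0), pair(pair(c, 0), pair(pair(0, c), pair(0, 0)))), p(pair(p(0), 0)))), c)):
1. k(c, pair(pair(c, k(k(p(0), pair(pair(c, 0), pair(pair(0, c), pair(0, 0)))), p(pair(p(0), 0)))), c))  →  k(c, pair(pair(c, k(pair(pair(0, c), pair(0, 0)), p(pair(p(0), 0)))), c))   [R2 at 2.1.2.1]
2. k(c, pair(pair(c, k(pair(pair(0, c), pair(0, 0)), p(pair(p(0), 0)))), c))  →  k(c, pair(pair(c, 0), c))   [R4 at 2.1.2]
3. k(c, pair(pair(c, 0), c))  →  c   [R2 at ε]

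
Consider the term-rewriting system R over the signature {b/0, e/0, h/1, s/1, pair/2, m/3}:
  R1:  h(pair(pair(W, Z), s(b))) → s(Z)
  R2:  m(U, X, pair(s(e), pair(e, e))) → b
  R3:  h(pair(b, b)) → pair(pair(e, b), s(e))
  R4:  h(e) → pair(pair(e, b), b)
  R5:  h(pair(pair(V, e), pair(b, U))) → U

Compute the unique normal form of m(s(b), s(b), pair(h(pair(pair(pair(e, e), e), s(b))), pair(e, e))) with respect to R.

b

1. m(s(b), s(b), pair(h(pair(pair(pair(e, e), e), s(b))), pair(e, e)))  →  m(s(b), s(b), pair(s(e), pair(e, e)))   [R1 at 3.1]
2. m(s(b), s(b), pair(s(e), pair(e, e)))  →  b   [R2 at ε]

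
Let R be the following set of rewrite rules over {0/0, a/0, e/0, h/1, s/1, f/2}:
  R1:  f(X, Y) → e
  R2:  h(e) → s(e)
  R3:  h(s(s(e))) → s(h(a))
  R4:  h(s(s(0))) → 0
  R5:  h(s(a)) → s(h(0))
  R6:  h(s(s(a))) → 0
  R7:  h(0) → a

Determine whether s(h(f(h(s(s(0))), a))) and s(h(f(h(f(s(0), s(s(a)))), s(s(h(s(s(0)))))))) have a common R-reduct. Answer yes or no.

yes — NF(t₁) = s(s(e)), NF(t₂) = s(s(e))

Reduce t₁ = s(h(f(h(s(s(0))), a))):
1. s(h(f(h(s(s(0))), a)))  →  s(h(e))   [R1 at 1.1]
2. s(h(e))  →  s(s(e))   [R2 at 1]

Reduce t₂ = s(h(f(h(f(s(0), s(s(a)))), s(s(h(s(s(0)))))))):
1. s(h(f(h(f(s(0), s(s(a)))), s(s(h(s(s(0))))))))  →  s(h(e))   [R1 at 1.1]
2. s(h(e))  →  s(s(e))   [R2 at 1]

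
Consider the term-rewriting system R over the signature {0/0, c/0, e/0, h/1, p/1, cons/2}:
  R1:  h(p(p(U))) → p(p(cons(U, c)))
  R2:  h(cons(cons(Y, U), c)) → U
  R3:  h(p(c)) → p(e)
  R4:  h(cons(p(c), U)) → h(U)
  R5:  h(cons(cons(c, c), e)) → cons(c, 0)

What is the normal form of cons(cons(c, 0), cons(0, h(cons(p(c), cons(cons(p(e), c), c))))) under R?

1. cons(cons(c, 0), cons(0, h(cons(p(c), cons(cons(p(e), c), c)))))  →  cons(cons(c, 0), cons(0, h(cons(cons(p(e), c), c))))   [R4 at 2.2]
2. cons(cons(c, 0), cons(0, h(cons(cons(p(e), c), c))))  →  cons(cons(c, 0), cons(0, c))   [R2 at 2.2]

cons(cons(c, 0), cons(0, c))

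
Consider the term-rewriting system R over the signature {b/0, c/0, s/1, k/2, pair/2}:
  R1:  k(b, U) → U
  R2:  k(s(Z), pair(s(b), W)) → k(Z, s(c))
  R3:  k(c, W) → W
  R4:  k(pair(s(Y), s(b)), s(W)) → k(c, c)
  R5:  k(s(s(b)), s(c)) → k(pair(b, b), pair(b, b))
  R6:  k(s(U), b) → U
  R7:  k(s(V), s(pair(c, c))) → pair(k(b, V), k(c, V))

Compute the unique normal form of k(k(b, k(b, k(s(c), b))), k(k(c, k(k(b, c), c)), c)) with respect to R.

1. k(k(b, k(b, k(s(c), b))), k(k(c, k(k(b, c), c)), c))  →  k(k(b, k(s(c), b)), k(k(c, k(k(b, c), c)), c))   [R1 at 1]
2. k(k(b, k(s(c), b)), k(k(c, k(k(b, c), c)), c))  →  k(k(s(c), b), k(k(c, k(k(b, c), c)), c))   [R1 at 1]
3. k(k(s(c), b), k(k(c, k(k(b, c), c)), c))  →  k(c, k(k(c, k(k(b, c), c)), c))   [R6 at 1]
4. k(c, k(k(c, k(k(b, c), c)), c))  →  k(k(c, k(k(b, c), c)), c)   [R3 at ε]
5. k(k(c, k(k(b, c), c)), c)  →  k(k(k(b, c), c), c)   [R3 at 1]
6. k(k(k(b, c), c), c)  →  k(k(c, c), c)   [R1 at 1.1]
7. k(k(c, c), c)  →  k(c, c)   [R3 at 1]
8. k(c, c)  →  c   [R3 at ε]

c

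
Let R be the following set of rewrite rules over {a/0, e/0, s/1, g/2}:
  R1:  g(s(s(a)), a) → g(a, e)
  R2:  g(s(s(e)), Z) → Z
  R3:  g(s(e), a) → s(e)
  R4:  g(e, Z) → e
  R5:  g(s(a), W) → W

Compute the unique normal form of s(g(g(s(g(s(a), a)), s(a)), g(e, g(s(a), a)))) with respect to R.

s(e)

1. s(g(g(s(g(s(a), a)), s(a)), g(e, g(s(a), a))))  →  s(g(g(s(a), s(a)), g(e, g(s(a), a))))   [R5 at 1.1.1.1]
2. s(g(g(s(a), s(a)), g(e, g(s(a), a))))  →  s(g(s(a), g(e, g(s(a), a))))   [R5 at 1.1]
3. s(g(s(a), g(e, g(s(a), a))))  →  s(g(e, g(s(a), a)))   [R5 at 1]
4. s(g(e, g(s(a), a)))  →  s(e)   [R4 at 1]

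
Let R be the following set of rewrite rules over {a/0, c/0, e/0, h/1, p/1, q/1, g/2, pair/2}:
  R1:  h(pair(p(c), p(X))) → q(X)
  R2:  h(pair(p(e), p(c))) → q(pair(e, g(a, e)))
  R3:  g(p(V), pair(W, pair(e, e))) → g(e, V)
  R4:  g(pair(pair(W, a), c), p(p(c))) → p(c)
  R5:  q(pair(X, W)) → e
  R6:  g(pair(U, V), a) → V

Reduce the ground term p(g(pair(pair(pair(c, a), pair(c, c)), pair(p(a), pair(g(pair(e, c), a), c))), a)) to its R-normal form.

1. p(g(pair(pair(pair(c, a), pair(c, c)), pair(p(a), pair(g(pair(e, c), a), c))), a))  →  p(pair(p(a), pair(g(pair(e, c), a), c)))   [R6 at 1]
2. p(pair(p(a), pair(g(pair(e, c), a), c)))  →  p(pair(p(a), pair(c, c)))   [R6 at 1.2.1]

p(pair(p(a), pair(c, c)))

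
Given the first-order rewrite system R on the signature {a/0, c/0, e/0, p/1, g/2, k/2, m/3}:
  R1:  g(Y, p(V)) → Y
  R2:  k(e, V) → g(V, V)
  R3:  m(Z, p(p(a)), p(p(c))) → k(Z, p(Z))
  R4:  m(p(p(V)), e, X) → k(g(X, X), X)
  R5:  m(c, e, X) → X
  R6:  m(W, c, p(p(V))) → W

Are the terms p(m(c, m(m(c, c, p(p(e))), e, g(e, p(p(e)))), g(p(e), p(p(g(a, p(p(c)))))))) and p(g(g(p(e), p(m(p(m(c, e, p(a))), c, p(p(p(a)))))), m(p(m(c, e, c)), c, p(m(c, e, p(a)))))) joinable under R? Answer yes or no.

Reduce t₁ = p(m(c, m(m(c, c, p(p(e))), e, g(e, p(p(e)))), g(p(e), p(p(g(a, p(p(c)))))))):
1. p(m(c, m(m(c, c, p(p(e))), e, g(e, p(p(e)))), g(p(e), p(p(g(a, p(p(c))))))))  →  p(m(c, m(c, e, g(e, p(p(e)))), g(p(e), p(p(g(a, p(p(c))))))))   [R6 at 1.2.1]
2. p(m(c, m(c, e, g(e, p(p(e)))), g(p(e), p(p(g(a, p(p(c))))))))  →  p(m(c, g(e, p(p(e))), g(p(e), p(p(g(a, p(p(c))))))))   [R5 at 1.2]
3. p(m(c, g(e, p(p(e))), g(p(e), p(p(g(a, p(p(c))))))))  →  p(m(c, e, g(p(e), p(p(g(a, p(p(c))))))))   [R1 at 1.2]
4. p(m(c, e, g(p(e), p(p(g(a, p(p(c))))))))  →  p(g(p(e), p(p(g(a, p(p(c)))))))   [R5 at 1]
5. p(g(p(e), p(p(g(a, p(p(c)))))))  →  p(p(e))   [R1 at 1]

Reduce t₂ = p(g(g(p(e), p(m(p(m(c, e, p(a))), c, p(p(p(a)))))), m(p(m(c, e, c)), c, p(m(c, e, p(a)))))):
1. p(g(g(p(e), p(m(p(m(c, e, p(a))), c, p(p(p(a)))))), m(p(m(c, e, c)), c, p(m(c, e, p(a))))))  →  p(g(p(e), m(p(m(c, e, c)), c, p(m(c, e, p(a))))))   [R1 at 1.1]
2. p(g(p(e), m(p(m(c, e, c)), c, p(m(c, e, p(a))))))  →  p(g(p(e), m(p(c), c, p(m(c, e, p(a))))))   [R5 at 1.2.1.1]
3. p(g(p(e), m(p(c), c, p(m(c, e, p(a))))))  →  p(g(p(e), m(p(c), c, p(p(a)))))   [R5 at 1.2.3.1]
4. p(g(p(e), m(p(c), c, p(p(a)))))  →  p(g(p(e), p(c)))   [R6 at 1.2]
5. p(g(p(e), p(c)))  →  p(p(e))   [R1 at 1]

yes — NF(t₁) = p(p(e)), NF(t₂) = p(p(e))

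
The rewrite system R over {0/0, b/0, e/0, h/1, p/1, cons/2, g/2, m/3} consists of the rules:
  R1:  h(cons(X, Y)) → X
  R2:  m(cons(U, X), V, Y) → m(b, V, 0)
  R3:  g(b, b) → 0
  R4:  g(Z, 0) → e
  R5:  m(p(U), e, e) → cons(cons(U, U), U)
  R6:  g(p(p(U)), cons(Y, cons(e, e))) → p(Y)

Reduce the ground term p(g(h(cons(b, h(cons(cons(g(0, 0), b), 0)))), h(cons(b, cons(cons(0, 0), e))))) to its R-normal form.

1. p(g(h(cons(b, h(cons(cons(g(0, 0), b), 0)))), h(cons(b, cons(cons(0, 0), e)))))  →  p(g(b, h(cons(b, cons(cons(0, 0), e)))))   [R1 at 1.1]
2. p(g(b, h(cons(b, cons(cons(0, 0), e)))))  →  p(g(b, b))   [R1 at 1.2]
3. p(g(b, b))  →  p(0)   [R3 at 1]

p(0)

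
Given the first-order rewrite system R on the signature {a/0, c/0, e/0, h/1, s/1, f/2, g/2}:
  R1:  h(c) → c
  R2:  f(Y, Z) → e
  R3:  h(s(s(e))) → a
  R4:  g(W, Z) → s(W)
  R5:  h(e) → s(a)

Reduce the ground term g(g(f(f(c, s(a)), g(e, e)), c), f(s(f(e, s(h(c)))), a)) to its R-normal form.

1. g(g(f(f(c, s(a)), g(e, e)), c), f(s(f(e, s(h(c)))), a))  →  s(g(f(f(c, s(a)), g(e, e)), c))   [R4 at ε]
2. s(g(f(f(c, s(a)), g(e, e)), c))  →  s(s(f(f(c, s(a)), g(e, e))))   [R4 at 1]
3. s(s(f(f(c, s(a)), g(e, e))))  →  s(s(e))   [R2 at 1.1]

s(s(e))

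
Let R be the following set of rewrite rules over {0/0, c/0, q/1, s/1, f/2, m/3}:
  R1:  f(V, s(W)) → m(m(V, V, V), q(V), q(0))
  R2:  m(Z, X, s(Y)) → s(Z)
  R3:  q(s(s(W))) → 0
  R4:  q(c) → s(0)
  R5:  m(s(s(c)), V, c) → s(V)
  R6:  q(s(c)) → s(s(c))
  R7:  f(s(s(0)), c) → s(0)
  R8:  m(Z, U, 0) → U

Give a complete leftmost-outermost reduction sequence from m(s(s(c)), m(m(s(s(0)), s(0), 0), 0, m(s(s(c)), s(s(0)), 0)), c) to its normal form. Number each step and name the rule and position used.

s(s(s(0)))

1. m(s(s(c)), m(m(s(s(0)), s(0), 0), 0, m(s(s(c)), s(s(0)), 0)), c)  →  s(m(m(s(s(0)), s(0), 0), 0, m(s(s(c)), s(s(0)), 0)))   [R5 at ε]
2. s(m(m(s(s(0)), s(0), 0), 0, m(s(s(c)), s(s(0)), 0)))  →  s(m(s(0), 0, m(s(s(c)), s(s(0)), 0)))   [R8 at 1.1]
3. s(m(s(0), 0, m(s(s(c)), s(s(0)), 0)))  →  s(m(s(0), 0, s(s(0))))   [R8 at 1.3]
4. s(m(s(0), 0, s(s(0))))  →  s(s(s(0)))   [R2 at 1]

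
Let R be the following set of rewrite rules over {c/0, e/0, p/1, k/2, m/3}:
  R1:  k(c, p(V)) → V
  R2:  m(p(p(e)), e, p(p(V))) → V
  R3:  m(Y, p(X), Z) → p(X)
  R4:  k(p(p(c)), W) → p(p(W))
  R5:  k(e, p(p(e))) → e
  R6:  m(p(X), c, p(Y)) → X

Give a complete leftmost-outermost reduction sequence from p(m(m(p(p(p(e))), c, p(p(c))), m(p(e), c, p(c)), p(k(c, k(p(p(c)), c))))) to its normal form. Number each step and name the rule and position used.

p(c)

1. p(m(m(p(p(p(e))), c, p(p(c))), m(p(e), c, p(c)), p(k(c, k(p(p(c)), c)))))  →  p(m(p(p(e)), m(p(e), c, p(c)), p(k(c, k(p(p(c)), c)))))   [R6 at 1.1]
2. p(m(p(p(e)), m(p(e), c, p(c)), p(k(c, k(p(p(c)), c)))))  →  p(m(p(p(e)), e, p(k(c, k(p(p(c)), c)))))   [R6 at 1.2]
3. p(m(p(p(e)), e, p(k(c, k(p(p(c)), c)))))  →  p(m(p(p(e)), e, p(k(c, p(p(c))))))   [R4 at 1.3.1.2]
4. p(m(p(p(e)), e, p(k(c, p(p(c))))))  →  p(m(p(p(e)), e, p(p(c))))   [R1 at 1.3.1]
5. p(m(p(p(e)), e, p(p(c))))  →  p(c)   [R2 at 1]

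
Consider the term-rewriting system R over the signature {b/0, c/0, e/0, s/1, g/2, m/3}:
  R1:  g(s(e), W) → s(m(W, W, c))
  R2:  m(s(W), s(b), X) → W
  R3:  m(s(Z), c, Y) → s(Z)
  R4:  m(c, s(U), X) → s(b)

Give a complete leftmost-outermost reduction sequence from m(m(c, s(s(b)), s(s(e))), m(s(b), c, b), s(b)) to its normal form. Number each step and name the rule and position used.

b

1. m(m(c, s(s(b)), s(s(e))), m(s(b), c, b), s(b))  →  m(s(b), m(s(b), c, b), s(b))   [R4 at 1]
2. m(s(b), m(s(b), c, b), s(b))  →  m(s(b), s(b), s(b))   [R3 at 2]
3. m(s(b), s(b), s(b))  →  b   [R2 at ε]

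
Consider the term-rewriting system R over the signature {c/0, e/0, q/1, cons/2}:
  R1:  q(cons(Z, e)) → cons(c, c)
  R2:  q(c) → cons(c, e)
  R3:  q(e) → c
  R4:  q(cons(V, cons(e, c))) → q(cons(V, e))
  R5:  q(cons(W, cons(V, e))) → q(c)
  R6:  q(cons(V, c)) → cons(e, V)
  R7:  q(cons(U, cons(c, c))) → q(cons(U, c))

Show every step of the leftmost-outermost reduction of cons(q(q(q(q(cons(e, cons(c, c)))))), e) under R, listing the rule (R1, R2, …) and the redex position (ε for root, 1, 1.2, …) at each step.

cons(cons(e, e), e)

1. cons(q(q(q(q(cons(e, cons(c, c)))))), e)  →  cons(q(q(q(q(cons(e, c))))), e)   [R7 at 1.1.1.1]
2. cons(q(q(q(q(cons(e, c))))), e)  →  cons(q(q(q(cons(e, e)))), e)   [R6 at 1.1.1.1]
3. cons(q(q(q(cons(e, e)))), e)  →  cons(q(q(cons(c, c))), e)   [R1 at 1.1.1]
4. cons(q(q(cons(c, c))), e)  →  cons(q(cons(e, c)), e)   [R6 at 1.1]
5. cons(q(cons(e, c)), e)  →  cons(cons(e, e), e)   [R6 at 1]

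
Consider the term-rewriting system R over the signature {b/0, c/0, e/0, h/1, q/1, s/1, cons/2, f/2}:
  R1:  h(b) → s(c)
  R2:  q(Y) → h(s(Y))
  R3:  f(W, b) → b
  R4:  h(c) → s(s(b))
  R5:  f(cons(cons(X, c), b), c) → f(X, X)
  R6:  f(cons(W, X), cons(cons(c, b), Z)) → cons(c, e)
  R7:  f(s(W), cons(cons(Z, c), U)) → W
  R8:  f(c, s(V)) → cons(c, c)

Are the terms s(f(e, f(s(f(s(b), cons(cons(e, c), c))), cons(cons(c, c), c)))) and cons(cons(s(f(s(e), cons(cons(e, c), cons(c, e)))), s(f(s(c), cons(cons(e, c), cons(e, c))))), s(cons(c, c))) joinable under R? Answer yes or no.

Reduce t₁ = s(f(e, f(s(f(s(b), cons(cons(e, c), c))), cons(cons(c, c), c)))):
1. s(f(e, f(s(f(s(b), cons(cons(e, c), c))), cons(cons(c, c), c))))  →  s(f(e, f(s(b), cons(cons(e, c), c))))   [R7 at 1.2]
2. s(f(e, f(s(b), cons(cons(e, c), c))))  →  s(f(e, b))   [R7 at 1.2]
3. s(f(e, b))  →  s(b)   [R3 at 1]

Reduce t₂ = cons(cons(s(f(s(e), cons(cons(e, c), cons(c, e)))), s(f(s(c), cons(cons(e, c), cons(e, c))))), s(cons(c, c))):
1. cons(cons(s(f(s(e), cons(cons(e, c), cons(c, e)))), s(f(s(c), cons(cons(e, c), cons(e, c))))), s(cons(c, c)))  →  cons(cons(s(e), s(f(s(c), cons(cons(e, c), cons(e, c))))), s(cons(c, c)))   [R7 at 1.1.1]
2. cons(cons(s(e), s(f(s(c), cons(cons(e, c), cons(e, c))))), s(cons(c, c)))  →  cons(cons(s(e), s(c)), s(cons(c, c)))   [R7 at 1.2.1]

no — NF(t₁) = s(b), NF(t₂) = cons(cons(s(e), s(c)), s(cons(c, c)))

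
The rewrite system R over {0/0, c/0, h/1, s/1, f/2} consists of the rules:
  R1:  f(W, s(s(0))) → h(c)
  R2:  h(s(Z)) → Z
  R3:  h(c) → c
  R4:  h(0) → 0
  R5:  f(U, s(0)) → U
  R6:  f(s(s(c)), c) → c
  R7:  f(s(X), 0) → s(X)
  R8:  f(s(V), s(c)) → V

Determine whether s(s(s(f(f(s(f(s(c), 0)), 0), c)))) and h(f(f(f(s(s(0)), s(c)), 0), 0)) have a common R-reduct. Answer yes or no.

Reduce t₁ = s(s(s(f(f(s(f(s(c), 0)), 0), c)))):
1. s(s(s(f(f(s(f(s(c), 0)), 0), c))))  →  s(s(s(f(s(f(s(c), 0)), c))))   [R7 at 1.1.1.1]
2. s(s(s(f(s(f(s(c), 0)), c))))  →  s(s(s(f(s(s(c)), c))))   [R7 at 1.1.1.1.1]
3. s(s(s(f(s(s(c)), c))))  →  s(s(s(c)))   [R6 at 1.1.1]

Reduce t₂ = h(f(f(f(s(s(0)), s(c)), 0), 0)):
1. h(f(f(f(s(s(0)), s(c)), 0), 0))  →  h(f(f(s(0), 0), 0))   [R8 at 1.1.1]
2. h(f(f(s(0), 0), 0))  →  h(f(s(0), 0))   [R7 at 1.1]
3. h(f(s(0), 0))  →  h(s(0))   [R7 at 1]
4. h(s(0))  →  0   [R2 at ε]

no — NF(t₁) = s(s(s(c))), NF(t₂) = 0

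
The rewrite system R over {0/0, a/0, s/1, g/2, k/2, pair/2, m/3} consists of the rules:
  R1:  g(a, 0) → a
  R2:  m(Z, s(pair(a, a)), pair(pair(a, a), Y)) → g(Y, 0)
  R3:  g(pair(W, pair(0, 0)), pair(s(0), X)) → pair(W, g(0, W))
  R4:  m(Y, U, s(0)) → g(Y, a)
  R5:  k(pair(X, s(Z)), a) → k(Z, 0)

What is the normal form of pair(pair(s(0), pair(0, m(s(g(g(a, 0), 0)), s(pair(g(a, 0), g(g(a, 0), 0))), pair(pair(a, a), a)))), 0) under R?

1. pair(pair(s(0), pair(0, m(s(g(g(a, 0), 0)), s(pair(g(a, 0), g(g(a, 0), 0))), pair(pair(a, a), a)))), 0)  →  pair(pair(s(0), pair(0, m(s(g(a, 0)), s(pair(g(a, 0), g(g(a, 0), 0))), pair(pair(a, a), a)))), 0)   [R1 at 1.2.2.1.1.1]
2. pair(pair(s(0), pair(0, m(s(g(a, 0)), s(pair(g(a, 0), g(g(a, 0), 0))), pair(pair(a, a), a)))), 0)  →  pair(pair(s(0), pair(0, m(s(a), s(pair(g(a, 0), g(g(a, 0), 0))), pair(pair(a, a), a)))), 0)   [R1 at 1.2.2.1.1]
3. pair(pair(s(0), pair(0, m(s(a), s(pair(g(a, 0), g(g(a, 0), 0))), pair(pair(a, a), a)))), 0)  →  pair(pair(s(0), pair(0, m(s(a), s(pair(a, g(g(a, 0), 0))), pair(pair(a, a), a)))), 0)   [R1 at 1.2.2.2.1.1]
4. pair(pair(s(0), pair(0, m(s(a), s(pair(a, g(g(a, 0), 0))), pair(pair(a, a), a)))), 0)  →  pair(pair(s(0), pair(0, m(s(a), s(pair(a, g(a, 0))), pair(pair(a, a), a)))), 0)   [R1 at 1.2.2.2.1.2.1]
5. pair(pair(s(0), pair(0, m(s(a), s(pair(a, g(a, 0))), pair(pair(a, a), a)))), 0)  →  pair(pair(s(0), pair(0, m(s(a), s(pair(a, a)), pair(pair(a, a), a)))), 0)   [R1 at 1.2.2.2.1.2]
6. pair(pair(s(0), pair(0, m(s(a), s(pair(a, a)), pair(pair(a, a), a)))), 0)  →  pair(pair(s(0), pair(0, g(a, 0))), 0)   [R2 at 1.2.2]
7. pair(pair(s(0), pair(0, g(a, 0))), 0)  →  pair(pair(s(0), pair(0, a)), 0)   [R1 at 1.2.2]

pair(pair(s(0), pair(0, a)), 0)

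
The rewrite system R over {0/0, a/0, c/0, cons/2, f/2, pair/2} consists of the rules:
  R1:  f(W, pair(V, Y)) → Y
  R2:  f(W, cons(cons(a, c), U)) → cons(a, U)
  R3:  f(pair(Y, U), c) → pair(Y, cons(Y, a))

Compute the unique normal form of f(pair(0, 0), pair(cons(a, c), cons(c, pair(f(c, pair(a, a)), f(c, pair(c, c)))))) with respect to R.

1. f(pair(0, 0), pair(cons(a, c), cons(c, pair(f(c, pair(a, a)), f(c, pair(c, c))))))  →  cons(c, pair(f(c, pair(a, a)), f(c, pair(c, c))))   [R1 at ε]
2. cons(c, pair(f(c, pair(a, a)), f(c, pair(c, c))))  →  cons(c, pair(a, f(c, pair(c, c))))   [R1 at 2.1]
3. cons(c, pair(a, f(c, pair(c, c))))  →  cons(c, pair(a, c))   [R1 at 2.2]

cons(c, pair(a, c))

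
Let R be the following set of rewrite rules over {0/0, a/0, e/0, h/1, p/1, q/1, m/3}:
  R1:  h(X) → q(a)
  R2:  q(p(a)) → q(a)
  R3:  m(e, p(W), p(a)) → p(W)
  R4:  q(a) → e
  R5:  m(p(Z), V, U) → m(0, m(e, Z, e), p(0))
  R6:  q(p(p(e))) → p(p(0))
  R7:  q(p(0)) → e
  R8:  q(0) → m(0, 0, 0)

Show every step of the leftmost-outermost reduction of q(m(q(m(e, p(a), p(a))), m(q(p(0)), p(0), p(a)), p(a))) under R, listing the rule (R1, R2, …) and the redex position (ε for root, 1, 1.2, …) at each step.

e

1. q(m(q(m(e, p(a), p(a))), m(q(p(0)), p(0), p(a)), p(a)))  →  q(m(q(p(a)), m(q(p(0)), p(0), p(a)), p(a)))   [R3 at 1.1.1]
2. q(m(q(p(a)), m(q(p(0)), p(0), p(a)), p(a)))  →  q(m(q(a), m(q(p(0)), p(0), p(a)), p(a)))   [R2 at 1.1]
3. q(m(q(a), m(q(p(0)), p(0), p(a)), p(a)))  →  q(m(e, m(q(p(0)), p(0), p(a)), p(a)))   [R4 at 1.1]
4. q(m(e, m(q(p(0)), p(0), p(a)), p(a)))  →  q(m(e, m(e, p(0), p(a)), p(a)))   [R7 at 1.2.1]
5. q(m(e, m(e, p(0), p(a)), p(a)))  →  q(m(e, p(0), p(a)))   [R3 at 1.2]
6. q(m(e, p(0), p(a)))  →  q(p(0))   [R3 at 1]
7. q(p(0))  →  e   [R7 at ε]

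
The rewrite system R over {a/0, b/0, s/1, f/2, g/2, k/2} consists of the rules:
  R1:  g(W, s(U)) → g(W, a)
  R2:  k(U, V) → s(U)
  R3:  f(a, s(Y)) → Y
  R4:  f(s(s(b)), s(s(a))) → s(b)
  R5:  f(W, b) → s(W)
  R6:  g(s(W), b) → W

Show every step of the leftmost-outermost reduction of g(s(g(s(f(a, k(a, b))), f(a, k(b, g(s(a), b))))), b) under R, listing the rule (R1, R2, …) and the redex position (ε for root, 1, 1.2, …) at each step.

a

1. g(s(g(s(f(a, k(a, b))), f(a, k(b, g(s(a), b))))), b)  →  g(s(f(a, k(a, b))), f(a, k(b, g(s(a), b))))   [R6 at ε]
2. g(s(f(a, k(a, b))), f(a, k(b, g(s(a), b))))  →  g(s(f(a, s(a))), f(a, k(b, g(s(a), b))))   [R2 at 1.1.2]
3. g(s(f(a, s(a))), f(a, k(b, g(s(a), b))))  →  g(s(a), f(a, k(b, g(s(a), b))))   [R3 at 1.1]
4. g(s(a), f(a, k(b, g(s(a), b))))  →  g(s(a), f(a, s(b)))   [R2 at 2.2]
5. g(s(a), f(a, s(b)))  →  g(s(a), b)   [R3 at 2]
6. g(s(a), b)  →  a   [R6 at ε]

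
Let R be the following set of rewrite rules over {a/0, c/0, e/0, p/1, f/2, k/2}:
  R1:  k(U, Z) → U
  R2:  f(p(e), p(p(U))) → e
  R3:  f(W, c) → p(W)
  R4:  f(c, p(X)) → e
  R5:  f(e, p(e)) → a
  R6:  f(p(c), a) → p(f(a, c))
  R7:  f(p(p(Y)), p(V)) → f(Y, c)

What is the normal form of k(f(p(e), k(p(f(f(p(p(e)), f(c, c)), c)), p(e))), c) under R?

1. k(f(p(e), k(p(f(f(p(p(e)), f(c, c)), c)), p(e))), c)  →  f(p(e), k(p(f(f(p(p(e)), f(c, c)), c)), p(e)))   [R1 at ε]
2. f(p(e), k(p(f(f(p(p(e)), f(c, c)), c)), p(e)))  →  f(p(e), p(f(f(p(p(e)), f(c, c)), c)))   [R1 at 2]
3. f(p(e), p(f(f(p(p(e)), f(c, c)), c)))  →  f(p(e), p(p(f(p(p(e)), f(c, c)))))   [R3 at 2.1]
4. f(p(e), p(p(f(p(p(e)), f(c, c)))))  →  e   [R2 at ε]

e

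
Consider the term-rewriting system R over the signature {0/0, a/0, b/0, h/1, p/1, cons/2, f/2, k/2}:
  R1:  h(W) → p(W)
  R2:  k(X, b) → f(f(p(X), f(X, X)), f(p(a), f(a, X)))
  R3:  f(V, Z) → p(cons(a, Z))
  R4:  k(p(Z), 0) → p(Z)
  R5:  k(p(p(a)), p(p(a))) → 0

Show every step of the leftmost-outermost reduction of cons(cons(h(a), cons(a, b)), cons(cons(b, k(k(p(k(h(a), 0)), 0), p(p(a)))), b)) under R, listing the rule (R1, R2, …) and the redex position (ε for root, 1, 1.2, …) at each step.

cons(cons(p(a), cons(a, b)), cons(cons(b, 0), b))

1. cons(cons(h(a), cons(a, b)), cons(cons(b, k(k(p(k(h(a), 0)), 0), p(p(a)))), b))  →  cons(cons(p(a), cons(a, b)), cons(cons(b, k(k(p(k(h(a), 0)), 0), p(p(a)))), b))   [R1 at 1.1]
2. cons(cons(p(a), cons(a, b)), cons(cons(b, k(k(p(k(h(a), 0)), 0), p(p(a)))), b))  →  cons(cons(p(a), cons(a, b)), cons(cons(b, k(p(k(h(a), 0)), p(p(a)))), b))   [R4 at 2.1.2.1]
3. cons(cons(p(a), cons(a, b)), cons(cons(b, k(p(k(h(a), 0)), p(p(a)))), b))  →  cons(cons(p(a), cons(a, b)), cons(cons(b, k(p(k(p(a), 0)), p(p(a)))), b))   [R1 at 2.1.2.1.1.1]
4. cons(cons(p(a), cons(a, b)), cons(cons(b, k(p(k(p(a), 0)), p(p(a)))), b))  →  cons(cons(p(a), cons(a, b)), cons(cons(b, k(p(p(a)), p(p(a)))), b))   [R4 at 2.1.2.1.1]
5. cons(cons(p(a), cons(a, b)), cons(cons(b, k(p(p(a)), p(p(a)))), b))  →  cons(cons(p(a), cons(a, b)), cons(cons(b, 0), b))   [R5 at 2.1.2]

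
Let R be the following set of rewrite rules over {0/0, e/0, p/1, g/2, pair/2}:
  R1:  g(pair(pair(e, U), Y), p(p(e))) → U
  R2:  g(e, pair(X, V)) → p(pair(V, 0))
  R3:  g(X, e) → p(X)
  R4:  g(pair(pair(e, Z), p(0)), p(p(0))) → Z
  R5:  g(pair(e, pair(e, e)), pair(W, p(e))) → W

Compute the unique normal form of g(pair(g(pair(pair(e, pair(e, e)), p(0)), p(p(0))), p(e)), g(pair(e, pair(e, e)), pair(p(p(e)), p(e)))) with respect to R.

e

1. g(pair(g(pair(pair(e, pair(e, e)), p(0)), p(p(0))), p(e)), g(pair(e, pair(e, e)), pair(p(p(e)), p(e))))  →  g(pair(pair(e, e), p(e)), g(pair(e, pair(e, e)), pair(p(p(e)), p(e))))   [R4 at 1.1]
2. g(pair(pair(e, e), p(e)), g(pair(e, pair(e, e)), pair(p(p(e)), p(e))))  →  g(pair(pair(e, e), p(e)), p(p(e)))   [R5 at 2]
3. g(pair(pair(e, e), p(e)), p(p(e)))  →  e   [R1 at ε]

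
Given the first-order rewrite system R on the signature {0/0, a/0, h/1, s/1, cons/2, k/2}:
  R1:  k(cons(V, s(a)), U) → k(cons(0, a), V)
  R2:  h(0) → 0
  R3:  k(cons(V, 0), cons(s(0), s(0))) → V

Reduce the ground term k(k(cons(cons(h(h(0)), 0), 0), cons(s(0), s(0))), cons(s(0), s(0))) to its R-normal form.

0

1. k(k(cons(cons(h(h(0)), 0), 0), cons(s(0), s(0))), cons(s(0), s(0)))  →  k(cons(h(h(0)), 0), cons(s(0), s(0)))   [R3 at 1]
2. k(cons(h(h(0)), 0), cons(s(0), s(0)))  →  h(h(0))   [R3 at ε]
3. h(h(0))  →  h(0)   [R2 at 1]
4. h(0)  →  0   [R2 at ε]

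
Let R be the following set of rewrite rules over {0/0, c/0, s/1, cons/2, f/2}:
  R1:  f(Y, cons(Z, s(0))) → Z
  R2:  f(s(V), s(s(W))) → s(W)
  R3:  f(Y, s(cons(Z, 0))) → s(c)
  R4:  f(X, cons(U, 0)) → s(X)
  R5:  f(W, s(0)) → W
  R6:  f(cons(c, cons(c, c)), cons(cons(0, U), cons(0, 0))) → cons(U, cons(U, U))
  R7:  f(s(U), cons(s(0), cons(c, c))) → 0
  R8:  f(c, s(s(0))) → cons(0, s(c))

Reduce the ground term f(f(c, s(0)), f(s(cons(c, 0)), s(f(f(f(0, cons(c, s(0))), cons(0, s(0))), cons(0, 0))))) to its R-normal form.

1. f(f(c, s(0)), f(s(cons(c, 0)), s(f(f(f(0, cons(c, s(0))), cons(0, s(0))), cons(0, 0)))))  →  f(c, f(s(cons(c, 0)), s(f(f(f(0, cons(c, s(0))), cons(0, s(0))), cons(0, 0)))))   [R5 at 1]
2. f(c, f(s(cons(c, 0)), s(f(f(f(0, cons(c, s(0))), cons(0, s(0))), cons(0, 0)))))  →  f(c, f(s(cons(c, 0)), s(s(f(f(0, cons(c, s(0))), cons(0, s(0)))))))   [R4 at 2.2.1]
3. f(c, f(s(cons(c, 0)), s(s(f(f(0, cons(c, s(0))), cons(0, s(0)))))))  →  f(c, s(f(f(0, cons(c, s(0))), cons(0, s(0)))))   [R2 at 2]
4. f(c, s(f(f(0, cons(c, s(0))), cons(0, s(0)))))  →  f(c, s(0))   [R1 at 2.1]
5. f(c, s(0))  →  c   [R5 at ε]

c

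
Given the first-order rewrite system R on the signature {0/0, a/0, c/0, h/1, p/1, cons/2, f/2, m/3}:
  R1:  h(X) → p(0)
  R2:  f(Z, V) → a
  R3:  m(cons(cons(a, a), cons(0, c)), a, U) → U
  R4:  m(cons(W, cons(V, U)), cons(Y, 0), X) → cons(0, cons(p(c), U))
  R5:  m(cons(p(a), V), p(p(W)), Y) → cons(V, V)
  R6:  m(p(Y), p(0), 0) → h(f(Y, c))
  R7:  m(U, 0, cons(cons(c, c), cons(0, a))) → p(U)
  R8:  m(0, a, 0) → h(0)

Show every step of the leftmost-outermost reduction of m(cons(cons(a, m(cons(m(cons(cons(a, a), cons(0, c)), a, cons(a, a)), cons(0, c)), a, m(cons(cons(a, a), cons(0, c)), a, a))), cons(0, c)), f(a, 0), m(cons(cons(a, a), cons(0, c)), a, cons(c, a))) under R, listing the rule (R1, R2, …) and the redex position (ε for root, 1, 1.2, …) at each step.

1. m(cons(cons(a, m(cons(m(cons(cons(a, a), cons(0, c)), a, cons(a, a)), cons(0, c)), a, m(cons(cons(a, a), cons(0, c)), a, a))), cons(0, c)), f(a, 0), m(cons(cons(a, a), cons(0, c)), a, cons(c, a)))  →  m(cons(cons(a, m(cons(cons(a, a), cons(0, c)), a, m(cons(cons(a, a), cons(0, c)), a, a))), cons(0, c)), f(a, 0), m(cons(cons(a, a), cons(0, c)), a, cons(c, a)))   [R3 at 1.1.2.1.1]
2. m(cons(cons(a, m(cons(cons(a, a), cons(0, c)), a, m(cons(cons(a, a), cons(0, c)), a, a))), cons(0, c)), f(a, 0), m(cons(cons(a, a), cons(0, c)), a, cons(c, a)))  →  m(cons(cons(a, m(cons(cons(a, a), cons(0, c)), a, a)), cons(0, c)), f(a, 0), m(cons(cons(a, a), cons(0, c)), a, cons(c, a)))   [R3 at 1.1.2]
3. m(cons(cons(a, m(cons(cons(a, a), cons(0, c)), a, a)), cons(0, c)), f(a, 0), m(cons(cons(a, a), cons(0, c)), a, cons(c, a)))  →  m(cons(cons(a, a), cons(0, c)), f(a, 0), m(cons(cons(a, a), cons(0, c)), a, cons(c, a)))   [R3 at 1.1.2]
4. m(cons(cons(a, a), cons(0, c)), f(a, 0), m(cons(cons(a, a), cons(0, c)), a, cons(c, a)))  →  m(cons(cons(a, a), cons(0, c)), a, m(cons(cons(a, a), cons(0, c)), a, cons(c, a)))   [R2 at 2]
5. m(cons(cons(a, a), cons(0, c)), a, m(cons(cons(a, a), cons(0, c)), a, cons(c, a)))  →  m(cons(cons(a, a), cons(0, c)), a, cons(c, a))   [R3 at ε]
6. m(cons(cons(a, a), cons(0, c)), a, cons(c, a))  →  cons(c, a)   [R3 at ε]

cons(c, a)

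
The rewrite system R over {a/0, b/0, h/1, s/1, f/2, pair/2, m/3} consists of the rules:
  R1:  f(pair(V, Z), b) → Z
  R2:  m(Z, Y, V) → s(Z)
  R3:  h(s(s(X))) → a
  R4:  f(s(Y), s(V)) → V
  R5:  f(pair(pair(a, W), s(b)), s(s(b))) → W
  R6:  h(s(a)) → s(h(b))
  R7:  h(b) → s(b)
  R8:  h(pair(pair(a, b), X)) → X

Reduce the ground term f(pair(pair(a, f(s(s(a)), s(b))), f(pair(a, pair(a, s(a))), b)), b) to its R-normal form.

pair(a, s(a))

1. f(pair(pair(a, f(s(s(a)), s(b))), f(pair(a, pair(a, s(a))), b)), b)  →  f(pair(a, pair(a, s(a))), b)   [R1 at ε]
2. f(pair(a, pair(a, s(a))), b)  →  pair(a, s(a))   [R1 at ε]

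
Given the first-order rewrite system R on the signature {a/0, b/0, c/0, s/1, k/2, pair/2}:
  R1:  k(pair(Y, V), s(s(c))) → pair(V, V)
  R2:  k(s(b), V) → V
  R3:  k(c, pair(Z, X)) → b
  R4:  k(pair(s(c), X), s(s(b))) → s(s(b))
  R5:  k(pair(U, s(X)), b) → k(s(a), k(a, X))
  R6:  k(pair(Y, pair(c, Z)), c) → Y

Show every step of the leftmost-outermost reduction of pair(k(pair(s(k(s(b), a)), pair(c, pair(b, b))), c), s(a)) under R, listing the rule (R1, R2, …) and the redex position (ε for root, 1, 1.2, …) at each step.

1. pair(k(pair(s(k(s(b), a)), pair(c, pair(b, b))), c), s(a))  →  pair(s(k(s(b), a)), s(a))   [R6 at 1]
2. pair(s(k(s(b), a)), s(a))  →  pair(s(a), s(a))   [R2 at 1.1]

pair(s(a), s(a))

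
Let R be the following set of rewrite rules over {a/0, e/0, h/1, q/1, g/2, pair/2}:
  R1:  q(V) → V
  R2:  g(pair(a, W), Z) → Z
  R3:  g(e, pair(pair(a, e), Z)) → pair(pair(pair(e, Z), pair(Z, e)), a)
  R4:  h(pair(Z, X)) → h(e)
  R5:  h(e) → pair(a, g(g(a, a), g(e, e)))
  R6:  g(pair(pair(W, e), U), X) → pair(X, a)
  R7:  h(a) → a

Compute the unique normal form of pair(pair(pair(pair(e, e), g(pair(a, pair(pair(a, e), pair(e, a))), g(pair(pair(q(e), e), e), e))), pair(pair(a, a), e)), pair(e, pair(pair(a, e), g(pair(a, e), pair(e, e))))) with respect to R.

1. pair(pair(pair(pair(e, e), g(pair(a, pair(pair(a, e), pair(e, a))), g(pair(pair(q(e), e), e), e))), pair(pair(a, a), e)), pair(e, pair(pair(a, e), g(pair(a, e), pair(e, e)))))  →  pair(pair(pair(pair(e, e), g(pair(pair(q(e), e), e), e)), pair(pair(a, a), e)), pair(e, pair(pair(a, e), g(pair(a, e), pair(e, e)))))   [R2 at 1.1.2]
2. pair(pair(pair(pair(e, e), g(pair(pair(q(e), e), e), e)), pair(pair(a, a), e)), pair(e, pair(pair(a, e), g(pair(a, e), pair(e, e)))))  →  pair(pair(pair(pair(e, e), pair(e, a)), pair(pair(a, a), e)), pair(e, pair(pair(a, e), g(pair(a, e), pair(e, e)))))   [R6 at 1.1.2]
3. pair(pair(pair(pair(e, e), pair(e, a)), pair(pair(a, a), e)), pair(e, pair(pair(a, e), g(pair(a, e), pair(e, e)))))  →  pair(pair(pair(pair(e, e), pair(e, a)), pair(pair(a, a), e)), pair(e, pair(pair(a, e), pair(e, e))))   [R2 at 2.2.2]

pair(pair(pair(pair(e, e), pair(e, a)), pair(pair(a, a), e)), pair(e, pair(pair(a, e), pair(e, e))))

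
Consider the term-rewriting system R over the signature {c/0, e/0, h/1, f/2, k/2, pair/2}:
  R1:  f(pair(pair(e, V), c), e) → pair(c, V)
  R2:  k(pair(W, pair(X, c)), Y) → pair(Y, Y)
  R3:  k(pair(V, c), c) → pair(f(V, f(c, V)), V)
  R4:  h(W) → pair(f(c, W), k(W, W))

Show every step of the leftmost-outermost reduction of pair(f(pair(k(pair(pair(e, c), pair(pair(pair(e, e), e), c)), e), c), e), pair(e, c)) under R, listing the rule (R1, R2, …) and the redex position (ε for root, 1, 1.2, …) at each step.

pair(pair(c, e), pair(e, c))

1. pair(f(pair(k(pair(pair(e, c), pair(pair(pair(e, e), e), c)), e), c), e), pair(e, c))  →  pair(f(pair(pair(e, e), c), e), pair(e, c))   [R2 at 1.1.1]
2. pair(f(pair(pair(e, e), c), e), pair(e, c))  →  pair(pair(c, e), pair(e, c))   [R1 at 1]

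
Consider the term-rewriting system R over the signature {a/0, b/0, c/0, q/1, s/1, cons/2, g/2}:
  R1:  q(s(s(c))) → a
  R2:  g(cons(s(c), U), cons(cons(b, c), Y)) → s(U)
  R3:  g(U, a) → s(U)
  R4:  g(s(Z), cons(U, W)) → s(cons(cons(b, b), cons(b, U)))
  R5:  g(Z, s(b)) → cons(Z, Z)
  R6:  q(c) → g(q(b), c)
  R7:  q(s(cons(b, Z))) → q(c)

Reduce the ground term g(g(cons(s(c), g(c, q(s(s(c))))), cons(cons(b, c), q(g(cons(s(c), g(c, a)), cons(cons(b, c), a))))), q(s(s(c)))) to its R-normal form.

1. g(g(cons(s(c), g(c, q(s(s(c))))), cons(cons(b, c), q(g(cons(s(c), g(c, a)), cons(cons(b, c), a))))), q(s(s(c))))  →  g(s(g(c, q(s(s(c))))), q(s(s(c))))   [R2 at 1]
2. g(s(g(c, q(s(s(c))))), q(s(s(c))))  →  g(s(g(c, a)), q(s(s(c))))   [R1 at 1.1.2]
3. g(s(g(c, a)), q(s(s(c))))  →  g(s(s(c)), q(s(s(c))))   [R3 at 1.1]
4. g(s(s(c)), q(s(s(c))))  →  g(s(s(c)), a)   [R1 at 2]
5. g(s(s(c)), a)  →  s(s(s(c)))   [R3 at ε]

s(s(s(c)))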